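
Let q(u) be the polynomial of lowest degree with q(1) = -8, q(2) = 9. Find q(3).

26

L_0(3) = (1)/[(-1)] = -1
L_1(3) = (2)/[(1)] = 2
Sum: (-8)·(-1) + 9·(2) = 26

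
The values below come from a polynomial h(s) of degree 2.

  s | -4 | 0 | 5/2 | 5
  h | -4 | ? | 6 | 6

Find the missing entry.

452/117

The 3 known values determine h uniquely (degree ≤ 2).
Evaluate each Lagrange basis at s = 0:
L_0(0) = (-5/2)·(-5)/[(-13/2)·(-9)] = 25/117
L_1(0) = (4)·(-5)/[(13/2)·(-5/2)] = 16/13
L_2(0) = (4)·(-5/2)/[(9)·(5/2)] = -4/9
Sum: (-4)·(25/117) + 6·(16/13) + 6·(-4/9) = 452/117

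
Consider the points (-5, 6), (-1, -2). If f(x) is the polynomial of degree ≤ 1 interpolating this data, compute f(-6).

8

L_0(-6) = (-5)/[(-4)] = 5/4
L_1(-6) = (-1)/[(4)] = -1/4
Sum: 6·(5/4) + (-2)·(-1/4) = 8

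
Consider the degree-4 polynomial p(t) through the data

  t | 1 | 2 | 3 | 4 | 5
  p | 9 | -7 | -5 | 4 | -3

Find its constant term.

42

L_0(t) = (t - 2)(t - 3)(t - 4)(t - 5) / [24] = (1/24)t^4 - (7/12)t^3 + (71/24)t^2 - (77/12)t + 5
L_1(t) = (t - 1)(t - 3)(t - 4)(t - 5) / [-6] = -(1/6)t^4 + (13/6)t^3 - (59/6)t^2 + (107/6)t - 10
L_2(t) = (t - 1)(t - 2)(t - 4)(t - 5) / [4] = (1/4)t^4 - 3t^3 + (49/4)t^2 - (39/2)t + 10
L_3(t) = (t - 1)(t - 2)(t - 3)(t - 5) / [-6] = -(1/6)t^4 + (11/6)t^3 - (41/6)t^2 + (61/6)t - 5
L_4(t) = (t - 1)(t - 2)(t - 3)(t - 4) / [24] = (1/24)t^4 - (5/12)t^3 + (35/24)t^2 - (25/12)t + 1
p(t) = 9·L_0 + (-7)·L_1 + (-5)·L_2 + 4·L_3 + (-3)·L_4
Only the constant term is needed; take it from each L_i and combine:
9·(5) + (-7)·(-10) + (-5)·(10) + 4·(-5) + (-3)·(1) = 42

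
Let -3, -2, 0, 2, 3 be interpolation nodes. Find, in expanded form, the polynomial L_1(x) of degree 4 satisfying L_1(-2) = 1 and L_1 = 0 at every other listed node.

L_1(x) = (x + 3)x(x - 2)(x - 3) / [(1)·(-2)·(-4)·(-5)]
       = (x^4 - 2x^3 - 9x^2 + 18x) / (-40)

L_1(x) = -(1/40)x^4 + (1/20)x^3 + (9/40)x^2 - (9/20)x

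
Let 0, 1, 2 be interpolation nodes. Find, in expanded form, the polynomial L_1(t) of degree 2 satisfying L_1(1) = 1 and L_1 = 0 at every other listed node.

L_1(t) = -t^2 + 2t

L_1(t) = t(t - 2) / [(1)·(-1)]
       = (t^2 - 2t) / (-1)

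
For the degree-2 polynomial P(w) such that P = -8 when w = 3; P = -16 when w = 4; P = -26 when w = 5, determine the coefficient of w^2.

The leading coefficient equals the top divided difference P[3,4,5].
P[3,4] = (-16 - (-8)) / (4 - 3) = -8
P[4,5] = (-26 - (-16)) / (5 - 4) = -10
P[3,4,5] = (-10 - (-8)) / (5 - 3) = -1

-1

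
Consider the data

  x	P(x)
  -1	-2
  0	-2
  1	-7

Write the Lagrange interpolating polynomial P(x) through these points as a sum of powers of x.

L_0(x) = x(x - 1) / [2] = (1/2)x^2 - (1/2)x
L_1(x) = (x + 1)(x - 1) / [-1] = -x^2 + 1
L_2(x) = (x + 1)x / [2] = (1/2)x^2 + (1/2)x
P(x) = (-2)·L_0 + (-2)·L_1 + (-7)·L_2
  (-2)·L_0(x) = -x^2 + x
  (-2)·L_1(x) = 2x^2 - 2
  (-7)·L_2(x) = -(7/2)x^2 - (7/2)x
Adding term by term: -(5/2)x^2 - (5/2)x - 2

P(x) = -(5/2)x^2 - (5/2)x - 2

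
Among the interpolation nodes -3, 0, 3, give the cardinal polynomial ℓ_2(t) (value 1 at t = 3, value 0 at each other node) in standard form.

ℓ_2(t) = (1/18)t^2 + (1/6)t

ℓ_2(t) = (t + 3)t / [(6)·(3)]
       = (t^2 + 3t) / (18)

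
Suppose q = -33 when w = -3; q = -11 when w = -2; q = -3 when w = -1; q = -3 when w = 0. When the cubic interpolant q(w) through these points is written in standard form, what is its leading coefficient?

Build the Lagrange basis polynomials:
L_0(w) = (w + 2)(w + 1)w / [-6] = -(1/6)w^3 - (1/2)w^2 - (1/3)w
L_1(w) = (w + 3)(w + 1)w / [2] = (1/2)w^3 + 2w^2 + (3/2)w
L_2(w) = (w + 3)(w + 2)w / [-2] = -(1/2)w^3 - (5/2)w^2 - 3w
L_3(w) = (w + 3)(w + 2)(w + 1) / [6] = (1/6)w^3 + w^2 + (11/6)w + 1
q(w) = (-33)·L_0 + (-11)·L_1 + (-3)·L_2 + (-3)·L_3
Only the coefficient of w^3 is needed; take it from each L_i and combine:
(-33)·(-1/6) + (-11)·(1/2) + (-3)·(-1/2) + (-3)·(1/6) = 1

1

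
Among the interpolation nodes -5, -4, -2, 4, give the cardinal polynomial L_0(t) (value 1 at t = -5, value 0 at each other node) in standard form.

L_0(t) = -(1/27)t^3 - (2/27)t^2 + (16/27)t + 32/27

L_0(t) = (t + 4)(t + 2)(t - 4) / [(-1)·(-3)·(-9)]
       = (t^3 + 2t^2 - 16t - 32) / (-27)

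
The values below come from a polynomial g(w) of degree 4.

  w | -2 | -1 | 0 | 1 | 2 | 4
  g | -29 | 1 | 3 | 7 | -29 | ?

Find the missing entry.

-749

The 5 known values determine g uniquely (degree ≤ 4).
Evaluate each Lagrange basis at w = 4:
L_0(4) = (5)·(4)·(3)·(2)/[(-1)·(-2)·(-3)·(-4)] = 5
L_1(4) = (6)·(4)·(3)·(2)/[(1)·(-1)·(-2)·(-3)] = -24
L_2(4) = (6)·(5)·(3)·(2)/[(2)·(1)·(-1)·(-2)] = 45
L_3(4) = (6)·(5)·(4)·(2)/[(3)·(2)·(1)·(-1)] = -40
L_4(4) = (6)·(5)·(4)·(3)/[(4)·(3)·(2)·(1)] = 15
Sum: (-29)·(5) + 1·(-24) + 3·(45) + 7·(-40) + (-29)·(15) = -749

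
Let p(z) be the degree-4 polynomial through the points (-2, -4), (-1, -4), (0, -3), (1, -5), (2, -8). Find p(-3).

Using Newton's divided-difference form:
p[-2,-1] = (-4 - (-4)) / (-1 - (-2)) = 0
p[-1,0] = (-3 - (-4)) / (0 - (-1)) = 1
p[0,1] = (-5 - (-3)) / (1 - 0) = -2
p[1,2] = (-8 - (-5)) / (2 - 1) = -3
p[-2,-1,0] = (1 - 0) / (0 - (-2)) = 1/2
p[-1,0,1] = (-2 - 1) / (1 - (-1)) = -3/2
p[0,1,2] = (-3 - (-2)) / (2 - 0) = -1/2
p[-2,-1,0,1] = (-3/2 - 1/2) / (1 - (-2)) = -2/3
p[-1,0,1,2] = (-1/2 - (-3/2)) / (2 - (-1)) = 1/3
p[-2,-1,0,1,2] = (1/3 - (-2/3)) / (2 - (-2)) = 1/4
p(-3) = -4 + 0·(-1) + (1/2)·(-1)·(-2) + (-2/3)·(-1)·(-2)·(-3) + (1/4)·(-1)·(-2)·(-3)·(-4) = 7

7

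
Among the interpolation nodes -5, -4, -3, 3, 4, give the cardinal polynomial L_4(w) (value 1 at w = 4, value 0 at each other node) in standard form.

L_4(w) = (w + 5)(w + 4)(w + 3)(w - 3) / [(9)·(8)·(7)·(1)]
       = (w^4 + 9w^3 + 11w^2 - 81w - 180) / (504)

L_4(w) = (1/504)w^4 + (1/56)w^3 + (11/504)w^2 - (9/56)w - 5/14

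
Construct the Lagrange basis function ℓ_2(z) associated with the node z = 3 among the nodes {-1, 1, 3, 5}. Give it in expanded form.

ℓ_2(z) = (z + 1)(z - 1)(z - 5) / [(4)·(2)·(-2)]
       = (z^3 - 5z^2 - z + 5) / (-16)

ℓ_2(z) = -(1/16)z^3 + (5/16)z^2 + (1/16)z - 5/16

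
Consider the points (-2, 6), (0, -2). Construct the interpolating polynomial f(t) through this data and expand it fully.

L_0(t) = t / [-2] = -(1/2)t
L_1(t) = (t + 2) / [2] = (1/2)t + 1
f(t) = 6·L_0 + (-2)·L_1
  6·L_0(t) = -3t
  (-2)·L_1(t) = -t - 2
Adding term by term: -4t - 2

f(t) = -4t - 2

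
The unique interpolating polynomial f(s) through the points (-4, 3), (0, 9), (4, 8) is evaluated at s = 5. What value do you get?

213/32

L_0(5) = (5)·(1)/[(-4)·(-8)] = 5/32
L_1(5) = (9)·(1)/[(4)·(-4)] = -9/16
L_2(5) = (9)·(5)/[(8)·(4)] = 45/32
Sum: 3·(5/32) + 9·(-9/16) + 8·(45/32) = 213/32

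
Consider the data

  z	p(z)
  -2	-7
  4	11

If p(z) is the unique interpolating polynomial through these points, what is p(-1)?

Evaluate each Lagrange basis at z = -1:
L_0(-1) = (-5)/[(-6)] = 5/6
L_1(-1) = (1)/[(6)] = 1/6
Sum: (-7)·(5/6) + 11·(1/6) = -4

-4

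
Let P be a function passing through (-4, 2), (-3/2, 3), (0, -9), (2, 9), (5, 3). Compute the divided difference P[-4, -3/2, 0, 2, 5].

P[-4,-3/2] = (3 - 2) / (-3/2 - (-4)) = 2/5
P[-3/2,0] = (-9 - 3) / (0 - (-3/2)) = -8
P[0,2] = (9 - (-9)) / (2 - 0) = 9
P[2,5] = (3 - 9) / (5 - 2) = -2
P[-4,-3/2,0] = (-8 - 2/5) / (0 - (-4)) = -21/10
P[-3/2,0,2] = (9 - (-8)) / (2 - (-3/2)) = 34/7
P[0,2,5] = (-2 - 9) / (5 - 0) = -11/5
P[-4,-3/2,0,2] = (34/7 - (-21/10)) / (2 - (-4)) = 487/420
P[-3/2,0,2,5] = (-11/5 - 34/7) / (5 - (-3/2)) = -38/35
P[-4,-3/2,0,2,5] = (-38/35 - 487/420) / (5 - (-4)) = -943/3780

-943/3780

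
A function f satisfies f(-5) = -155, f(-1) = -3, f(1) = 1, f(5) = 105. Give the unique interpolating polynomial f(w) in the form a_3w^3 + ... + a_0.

Build the Lagrange basis polynomials:
L_0(w) = (w + 1)(w - 1)(w - 5) / [-240] = -(1/240)w^3 + (1/48)w^2 + (1/240)w - 1/48
L_1(w) = (w + 5)(w - 1)(w - 5) / [48] = (1/48)w^3 - (1/48)w^2 - (25/48)w + 25/48
L_2(w) = (w + 5)(w + 1)(w - 5) / [-48] = -(1/48)w^3 - (1/48)w^2 + (25/48)w + 25/48
L_3(w) = (w + 5)(w + 1)(w - 1) / [240] = (1/240)w^3 + (1/48)w^2 - (1/240)w - 1/48
f(w) = (-155)·L_0 + (-3)·L_1 + 1·L_2 + 105·L_3
  (-155)·L_0(w) = (31/48)w^3 - (155/48)w^2 - (31/48)w + 155/48
  (-3)·L_1(w) = -(1/16)w^3 + (1/16)w^2 + (25/16)w - 25/16
  1·L_2(w) = -(1/48)w^3 - (1/48)w^2 + (25/48)w + 25/48
  105·L_3(w) = (7/16)w^3 + (35/16)w^2 - (7/16)w - 35/16
Adding term by term: w^3 - w^2 + w

f(w) = w^3 - w^2 + w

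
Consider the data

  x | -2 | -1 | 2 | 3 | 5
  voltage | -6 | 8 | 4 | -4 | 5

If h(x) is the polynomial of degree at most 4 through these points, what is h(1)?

1189/105

L_0(1) = (2)·(-1)·(-2)·(-4)/[(-1)·(-4)·(-5)·(-7)] = -4/35
L_1(1) = (3)·(-1)·(-2)·(-4)/[(1)·(-3)·(-4)·(-6)] = 1/3
L_2(1) = (3)·(2)·(-2)·(-4)/[(4)·(3)·(-1)·(-3)] = 4/3
L_3(1) = (3)·(2)·(-1)·(-4)/[(5)·(4)·(1)·(-2)] = -3/5
L_4(1) = (3)·(2)·(-1)·(-2)/[(7)·(6)·(3)·(2)] = 1/21
Sum: (-6)·(-4/35) + 8·(1/3) + 4·(4/3) + (-4)·(-3/5) + 5·(1/21) = 1189/105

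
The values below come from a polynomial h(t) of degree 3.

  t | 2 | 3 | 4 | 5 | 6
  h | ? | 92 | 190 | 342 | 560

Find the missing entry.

The 4 known values determine h uniquely (degree ≤ 3).
L_0(2) = (-2)·(-3)·(-4)/[(-1)·(-2)·(-3)] = 4
L_1(2) = (-1)·(-3)·(-4)/[(1)·(-1)·(-2)] = -6
L_2(2) = (-1)·(-2)·(-4)/[(2)·(1)·(-1)] = 4
L_3(2) = (-1)·(-2)·(-3)/[(3)·(2)·(1)] = -1
Sum: 92·(4) + 190·(-6) + 342·(4) + 560·(-1) = 36

36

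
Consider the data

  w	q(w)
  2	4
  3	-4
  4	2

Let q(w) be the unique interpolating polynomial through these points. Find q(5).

Using Newton's divided-difference form:
q[2,3] = (-4 - 4) / (3 - 2) = -8
q[3,4] = (2 - (-4)) / (4 - 3) = 6
q[2,3,4] = (6 - (-8)) / (4 - 2) = 7
q(5) = 4 + (-8)·(3) + 7·(3)·(2) = 22

22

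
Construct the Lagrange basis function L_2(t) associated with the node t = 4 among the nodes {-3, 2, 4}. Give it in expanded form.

L_2(t) = (t + 3)(t - 2) / [(7)·(2)]
       = (t^2 + t - 6) / (14)

L_2(t) = (1/14)t^2 + (1/14)t - 3/7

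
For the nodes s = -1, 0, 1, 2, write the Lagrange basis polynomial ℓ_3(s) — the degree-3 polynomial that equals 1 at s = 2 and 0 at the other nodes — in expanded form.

ℓ_3(s) = (1/6)s^3 - (1/6)s

ℓ_3(s) = (s + 1)s(s - 1) / [(3)·(2)·(1)]
       = (s^3 - s) / (6)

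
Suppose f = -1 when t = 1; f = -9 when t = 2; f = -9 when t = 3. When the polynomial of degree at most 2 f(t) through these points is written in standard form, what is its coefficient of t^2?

Build the Lagrange basis polynomials:
L_0(t) = (t - 2)(t - 3) / [2] = (1/2)t^2 - (5/2)t + 3
L_1(t) = (t - 1)(t - 3) / [-1] = -t^2 + 4t - 3
L_2(t) = (t - 1)(t - 2) / [2] = (1/2)t^2 - (3/2)t + 1
f(t) = (-1)·L_0 + (-9)·L_1 + (-9)·L_2
Only the coefficient of t^2 is needed; take it from each L_i and combine:
(-1)·(1/2) + (-9)·(-1) + (-9)·(1/2) = 4

4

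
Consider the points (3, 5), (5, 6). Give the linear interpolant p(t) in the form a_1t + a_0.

p(t) = (1/2)t + 7/2

L_0(t) = (t - 5) / [-2] = -(1/2)t + 5/2
L_1(t) = (t - 3) / [2] = (1/2)t - 3/2
p(t) = 5·L_0 + 6·L_1
  5·L_0(t) = -(5/2)t + 25/2
  6·L_1(t) = 3t - 9
Adding term by term: (1/2)t + 7/2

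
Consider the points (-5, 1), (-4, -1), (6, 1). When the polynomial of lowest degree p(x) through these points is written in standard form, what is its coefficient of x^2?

The leading coefficient equals the top divided difference p[-5,-4,6].
p[-5,-4] = (-1 - 1) / (-4 - (-5)) = -2
p[-4,6] = (1 - (-1)) / (6 - (-4)) = 1/5
p[-5,-4,6] = (1/5 - (-2)) / (6 - (-5)) = 1/5

1/5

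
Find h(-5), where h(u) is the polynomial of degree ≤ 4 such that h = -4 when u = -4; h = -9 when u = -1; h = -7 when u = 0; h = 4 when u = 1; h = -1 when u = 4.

Using Newton's divided-difference form:
h[-4,-1] = (-9 - (-4)) / (-1 - (-4)) = -5/3
h[-1,0] = (-7 - (-9)) / (0 - (-1)) = 2
h[0,1] = (4 - (-7)) / (1 - 0) = 11
h[1,4] = (-1 - 4) / (4 - 1) = -5/3
h[-4,-1,0] = (2 - (-5/3)) / (0 - (-4)) = 11/12
h[-1,0,1] = (11 - 2) / (1 - (-1)) = 9/2
h[0,1,4] = (-5/3 - 11) / (4 - 0) = -19/6
h[-4,-1,0,1] = (9/2 - 11/12) / (1 - (-4)) = 43/60
h[-1,0,1,4] = (-19/6 - 9/2) / (4 - (-1)) = -23/15
h[-4,-1,0,1,4] = (-23/15 - 43/60) / (4 - (-4)) = -9/32
h(-5) = -4 + (-5/3)·(-1) + (11/12)·(-1)·(-4) + (43/60)·(-1)·(-4)·(-5) + (-9/32)·(-1)·(-4)·(-5)·(-6) = -187/4

-187/4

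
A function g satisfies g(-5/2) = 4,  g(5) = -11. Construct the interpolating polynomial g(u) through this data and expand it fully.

g(u) = -2u - 1

Build the Lagrange basis polynomials:
L_0(u) = (u - 5) / [-15/2] = -(2/15)u + 2/3
L_1(u) = (u + 5/2) / [15/2] = (2/15)u + 1/3
g(u) = 4·L_0 + (-11)·L_1
  4·L_0(u) = -(8/15)u + 8/3
  (-11)·L_1(u) = -(22/15)u - 11/3
Adding term by term: -2u - 1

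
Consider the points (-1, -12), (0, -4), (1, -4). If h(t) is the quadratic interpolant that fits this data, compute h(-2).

Using Newton's divided-difference form:
h[-1,0] = (-4 - (-12)) / (0 - (-1)) = 8
h[0,1] = (-4 - (-4)) / (1 - 0) = 0
h[-1,0,1] = (0 - 8) / (1 - (-1)) = -4
h(-2) = -12 + 8·(-1) + (-4)·(-1)·(-2) = -28

-28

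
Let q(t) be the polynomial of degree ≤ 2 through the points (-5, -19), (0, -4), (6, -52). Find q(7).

Using Newton's divided-difference form:
q[-5,0] = (-4 - (-19)) / (0 - (-5)) = 3
q[0,6] = (-52 - (-4)) / (6 - 0) = -8
q[-5,0,6] = (-8 - 3) / (6 - (-5)) = -1
q(7) = -19 + 3·(12) + (-1)·(12)·(7) = -67

-67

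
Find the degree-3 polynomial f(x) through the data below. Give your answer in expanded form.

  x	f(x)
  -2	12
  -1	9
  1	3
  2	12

f(x) = x^3 + 2x^2 - 4x + 4

Build the Lagrange basis polynomials:
L_0(x) = (x + 1)(x - 1)(x - 2) / [-12] = -(1/12)x^3 + (1/6)x^2 + (1/12)x - 1/6
L_1(x) = (x + 2)(x - 1)(x - 2) / [6] = (1/6)x^3 - (1/6)x^2 - (2/3)x + 2/3
L_2(x) = (x + 2)(x + 1)(x - 2) / [-6] = -(1/6)x^3 - (1/6)x^2 + (2/3)x + 2/3
L_3(x) = (x + 2)(x + 1)(x - 1) / [12] = (1/12)x^3 + (1/6)x^2 - (1/12)x - 1/6
f(x) = 12·L_0 + 9·L_1 + 3·L_2 + 12·L_3
  12·L_0(x) = -x^3 + 2x^2 + x - 2
  9·L_1(x) = (3/2)x^3 - (3/2)x^2 - 6x + 6
  3·L_2(x) = -(1/2)x^3 - (1/2)x^2 + 2x + 2
  12·L_3(x) = x^3 + 2x^2 - x - 2
Adding term by term: x^3 + 2x^2 - 4x + 4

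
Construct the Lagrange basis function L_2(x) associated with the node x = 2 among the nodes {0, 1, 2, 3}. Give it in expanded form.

L_2(x) = x(x - 1)(x - 3) / [(2)·(1)·(-1)]
       = (x^3 - 4x^2 + 3x) / (-2)

L_2(x) = -(1/2)x^3 + 2x^2 - (3/2)x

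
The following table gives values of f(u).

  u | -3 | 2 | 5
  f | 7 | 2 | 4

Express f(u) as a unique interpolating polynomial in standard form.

f(u) = (5/24)u^2 - (19/24)u + 11/4

Build the Lagrange basis polynomials:
L_0(u) = (u - 2)(u - 5) / [40] = (1/40)u^2 - (7/40)u + 1/4
L_1(u) = (u + 3)(u - 5) / [-15] = -(1/15)u^2 + (2/15)u + 1
L_2(u) = (u + 3)(u - 2) / [24] = (1/24)u^2 + (1/24)u - 1/4
f(u) = 7·L_0 + 2·L_1 + 4·L_2
  7·L_0(u) = (7/40)u^2 - (49/40)u + 7/4
  2·L_1(u) = -(2/15)u^2 + (4/15)u + 2
  4·L_2(u) = (1/6)u^2 + (1/6)u - 1
Adding term by term: (5/24)u^2 - (19/24)u + 11/4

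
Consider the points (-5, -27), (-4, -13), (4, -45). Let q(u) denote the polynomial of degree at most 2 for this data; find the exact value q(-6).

-45

Evaluate each Lagrange basis at u = -6:
L_0(-6) = (-2)·(-10)/[(-1)·(-9)] = 20/9
L_1(-6) = (-1)·(-10)/[(1)·(-8)] = -5/4
L_2(-6) = (-1)·(-2)/[(9)·(8)] = 1/36
Sum: (-27)·(20/9) + (-13)·(-5/4) + (-45)·(1/36) = -45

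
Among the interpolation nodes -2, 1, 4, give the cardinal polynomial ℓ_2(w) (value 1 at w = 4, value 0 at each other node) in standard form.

ℓ_2(w) = (1/18)w^2 + (1/18)w - 1/9

ℓ_2(w) = (w + 2)(w - 1) / [(6)·(3)]
       = (w^2 + w - 2) / (18)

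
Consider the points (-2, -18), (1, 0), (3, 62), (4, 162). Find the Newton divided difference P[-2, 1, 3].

5

P[-2,1] = (0 - (-18)) / (1 - (-2)) = 6
P[1,3] = (62 - 0) / (3 - 1) = 31
P[-2,1,3] = (31 - 6) / (3 - (-2)) = 5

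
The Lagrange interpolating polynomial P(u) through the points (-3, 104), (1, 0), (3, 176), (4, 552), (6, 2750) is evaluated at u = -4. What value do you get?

Evaluate each Lagrange basis at u = -4:
L_0(-4) = (-5)·(-7)·(-8)·(-10)/[(-4)·(-6)·(-7)·(-9)] = 50/27
L_1(-4) = (-1)·(-7)·(-8)·(-10)/[(4)·(-2)·(-3)·(-5)] = -14/3
L_2(-4) = (-1)·(-5)·(-8)·(-10)/[(6)·(2)·(-1)·(-3)] = 100/9
L_3(-4) = (-1)·(-5)·(-7)·(-10)/[(7)·(3)·(1)·(-2)] = -25/3
L_4(-4) = (-1)·(-5)·(-7)·(-8)/[(9)·(5)·(3)·(2)] = 28/27
Sum: 104·(50/27) + 0 + 176·(100/9) + 552·(-25/3) + 2750·(28/27) = 400

400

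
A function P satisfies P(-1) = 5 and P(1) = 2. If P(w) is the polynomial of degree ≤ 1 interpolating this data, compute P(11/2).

-19/4

Evaluate each Lagrange basis at w = 11/2:
L_0(11/2) = (9/2)/[(-2)] = -9/4
L_1(11/2) = (13/2)/[(2)] = 13/4
Sum: 5·(-9/4) + 2·(13/4) = -19/4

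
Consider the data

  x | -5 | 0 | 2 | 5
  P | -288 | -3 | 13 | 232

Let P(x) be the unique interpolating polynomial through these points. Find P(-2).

Evaluate each Lagrange basis at x = -2:
L_0(-2) = (-2)·(-4)·(-7)/[(-5)·(-7)·(-10)] = 4/25
L_1(-2) = (3)·(-4)·(-7)/[(5)·(-2)·(-5)] = 42/25
L_2(-2) = (3)·(-2)·(-7)/[(7)·(2)·(-3)] = -1
L_3(-2) = (3)·(-2)·(-4)/[(10)·(5)·(3)] = 4/25
Sum: (-288)·(4/25) + (-3)·(42/25) + 13·(-1) + 232·(4/25) = -27

-27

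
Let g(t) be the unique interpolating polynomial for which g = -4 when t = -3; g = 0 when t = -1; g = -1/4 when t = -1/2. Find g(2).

-9

Using Newton's divided-difference form:
g[-3,-1] = (0 - (-4)) / (-1 - (-3)) = 2
g[-1,-1/2] = (-1/4 - 0) / (-1/2 - (-1)) = -1/2
g[-3,-1,-1/2] = (-1/2 - 2) / (-1/2 - (-3)) = -1
g(2) = -4 + 2·(5) + (-1)·(5)·(3) = -9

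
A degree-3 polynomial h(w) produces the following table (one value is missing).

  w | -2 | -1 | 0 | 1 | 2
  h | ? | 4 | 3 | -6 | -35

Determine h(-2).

9

The 4 known values determine h uniquely (degree ≤ 3).
Evaluate each Lagrange basis at w = -2:
L_0(-2) = (-2)·(-3)·(-4)/[(-1)·(-2)·(-3)] = 4
L_1(-2) = (-1)·(-3)·(-4)/[(1)·(-1)·(-2)] = -6
L_2(-2) = (-1)·(-2)·(-4)/[(2)·(1)·(-1)] = 4
L_3(-2) = (-1)·(-2)·(-3)/[(3)·(2)·(1)] = -1
Sum: 4·(4) + 3·(-6) + (-6)·(4) + (-35)·(-1) = 9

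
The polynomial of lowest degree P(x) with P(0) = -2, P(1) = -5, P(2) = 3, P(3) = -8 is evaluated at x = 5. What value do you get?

-207

Evaluate each Lagrange basis at x = 5:
L_0(5) = (4)·(3)·(2)/[(-1)·(-2)·(-3)] = -4
L_1(5) = (5)·(3)·(2)/[(1)·(-1)·(-2)] = 15
L_2(5) = (5)·(4)·(2)/[(2)·(1)·(-1)] = -20
L_3(5) = (5)·(4)·(3)/[(3)·(2)·(1)] = 10
Sum: (-2)·(-4) + (-5)·(15) + 3·(-20) + (-8)·(10) = -207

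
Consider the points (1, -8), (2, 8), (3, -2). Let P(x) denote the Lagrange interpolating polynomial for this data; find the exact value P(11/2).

Evaluate each Lagrange basis at x = 11/2:
L_0(11/2) = (7/2)·(5/2)/[(-1)·(-2)] = 35/8
L_1(11/2) = (9/2)·(5/2)/[(1)·(-1)] = -45/4
L_2(11/2) = (9/2)·(7/2)/[(2)·(1)] = 63/8
Sum: (-8)·(35/8) + 8·(-45/4) + (-2)·(63/8) = -563/4

-563/4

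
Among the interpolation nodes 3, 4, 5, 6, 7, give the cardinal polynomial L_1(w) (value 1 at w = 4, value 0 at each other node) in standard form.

L_1(w) = (w - 3)(w - 5)(w - 6)(w - 7) / [(1)·(-1)·(-2)·(-3)]
       = (w^4 - 21w^3 + 161w^2 - 531w + 630) / (-6)

L_1(w) = -(1/6)w^4 + (7/2)w^3 - (161/6)w^2 + (177/2)w - 105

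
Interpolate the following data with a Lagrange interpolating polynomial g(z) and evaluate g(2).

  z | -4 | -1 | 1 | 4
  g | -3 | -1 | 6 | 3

79/10

L_0(2) = (3)·(1)·(-2)/[(-3)·(-5)·(-8)] = 1/20
L_1(2) = (6)·(1)·(-2)/[(3)·(-2)·(-5)] = -2/5
L_2(2) = (6)·(3)·(-2)/[(5)·(2)·(-3)] = 6/5
L_3(2) = (6)·(3)·(1)/[(8)·(5)·(3)] = 3/20
Sum: (-3)·(1/20) + (-1)·(-2/5) + 6·(6/5) + 3·(3/20) = 79/10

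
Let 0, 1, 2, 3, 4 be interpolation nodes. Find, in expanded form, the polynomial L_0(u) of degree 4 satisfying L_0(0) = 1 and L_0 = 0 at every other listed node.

L_0(u) = (1/24)u^4 - (5/12)u^3 + (35/24)u^2 - (25/12)u + 1

L_0(u) = (u - 1)(u - 2)(u - 3)(u - 4) / [(-1)·(-2)·(-3)·(-4)]
       = (u^4 - 10u^3 + 35u^2 - 50u + 24) / (24)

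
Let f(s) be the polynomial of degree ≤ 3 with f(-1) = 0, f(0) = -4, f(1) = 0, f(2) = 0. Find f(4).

Using Newton's divided-difference form:
f[-1,0] = (-4 - 0) / (0 - (-1)) = -4
f[0,1] = (0 - (-4)) / (1 - 0) = 4
f[1,2] = (0 - 0) / (2 - 1) = 0
f[-1,0,1] = (4 - (-4)) / (1 - (-1)) = 4
f[0,1,2] = (0 - 4) / (2 - 0) = -2
f[-1,0,1,2] = (-2 - 4) / (2 - (-1)) = -2
f(4) = 0 + (-4)·(5) + 4·(5)·(4) + (-2)·(5)·(4)·(3) = -60

-60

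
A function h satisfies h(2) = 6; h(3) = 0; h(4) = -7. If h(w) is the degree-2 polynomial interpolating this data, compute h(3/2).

69/8

Evaluate each Lagrange basis at w = 3/2:
L_0(3/2) = (-3/2)·(-5/2)/[(-1)·(-2)] = 15/8
L_1(3/2) = (-1/2)·(-5/2)/[(1)·(-1)] = -5/4
L_2(3/2) = (-1/2)·(-3/2)/[(2)·(1)] = 3/8
Sum: 6·(15/8) + 0 + (-7)·(3/8) = 69/8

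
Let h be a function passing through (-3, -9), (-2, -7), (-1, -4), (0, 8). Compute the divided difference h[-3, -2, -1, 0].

4/3

h[-3,-2] = (-7 - (-9)) / (-2 - (-3)) = 2
h[-2,-1] = (-4 - (-7)) / (-1 - (-2)) = 3
h[-1,0] = (8 - (-4)) / (0 - (-1)) = 12
h[-3,-2,-1] = (3 - 2) / (-1 - (-3)) = 1/2
h[-2,-1,0] = (12 - 3) / (0 - (-2)) = 9/2
h[-3,-2,-1,0] = (9/2 - 1/2) / (0 - (-3)) = 4/3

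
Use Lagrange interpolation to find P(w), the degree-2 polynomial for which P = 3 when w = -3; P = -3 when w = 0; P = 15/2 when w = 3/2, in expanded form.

Build the Lagrange basis polynomials:
L_0(w) = w(w - 3/2) / [27/2] = (2/27)w^2 - (1/9)w
L_1(w) = (w + 3)(w - 3/2) / [-9/2] = -(2/9)w^2 - (1/3)w + 1
L_2(w) = (w + 3)w / [27/4] = (4/27)w^2 + (4/9)w
P(w) = 3·L_0 + (-3)·L_1 + (15/2)·L_2
  3·L_0(w) = (2/9)w^2 - (1/3)w
  (-3)·L_1(w) = (2/3)w^2 + w - 3
  (15/2)·L_2(w) = (10/9)w^2 + (10/3)w
Adding term by term: 2w^2 + 4w - 3

P(w) = 2w^2 + 4w - 3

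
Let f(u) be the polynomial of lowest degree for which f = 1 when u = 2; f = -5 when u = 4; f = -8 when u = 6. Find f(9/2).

-193/32

L_0(9/2) = (1/2)·(-3/2)/[(-2)·(-4)] = -3/32
L_1(9/2) = (5/2)·(-3/2)/[(2)·(-2)] = 15/16
L_2(9/2) = (5/2)·(1/2)/[(4)·(2)] = 5/32
Sum: 1·(-3/32) + (-5)·(15/16) + (-8)·(5/32) = -193/32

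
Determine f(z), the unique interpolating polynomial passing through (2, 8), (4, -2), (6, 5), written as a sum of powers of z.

Newton's divided differences:
f[2,4] = (-2 - 8) / (4 - 2) = -5
f[4,6] = (5 - (-2)) / (6 - 4) = 7/2
f[2,4,6] = (7/2 - (-5)) / (6 - 2) = 17/8
f(z) = 8 + (-5)·(z - 2) + (17/8)·(z - 2)(z - 4)
Expanding: f(z) = (17/8)z^2 - (71/4)z + 35

f(z) = (17/8)z^2 - (71/4)z + 35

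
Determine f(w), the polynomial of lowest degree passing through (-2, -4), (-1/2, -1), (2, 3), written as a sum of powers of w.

f(w) = -(1/10)w^2 + (7/4)w - 1/10

L_0(w) = (w + 1/2)(w - 2) / [6] = (1/6)w^2 - (1/4)w - 1/6
L_1(w) = (w + 2)(w - 2) / [-15/4] = -(4/15)w^2 + 16/15
L_2(w) = (w + 2)(w + 1/2) / [10] = (1/10)w^2 + (1/4)w + 1/10
f(w) = (-4)·L_0 + (-1)·L_1 + 3·L_2
  (-4)·L_0(w) = -(2/3)w^2 + w + 2/3
  (-1)·L_1(w) = (4/15)w^2 - 16/15
  3·L_2(w) = (3/10)w^2 + (3/4)w + 3/10
Adding term by term: -(1/10)w^2 + (7/4)w - 1/10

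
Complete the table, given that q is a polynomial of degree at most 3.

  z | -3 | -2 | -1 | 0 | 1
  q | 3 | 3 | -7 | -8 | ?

19

The 4 known values determine q uniquely (degree ≤ 3).
Evaluate each Lagrange basis at z = 1:
L_0(1) = (3)·(2)·(1)/[(-1)·(-2)·(-3)] = -1
L_1(1) = (4)·(2)·(1)/[(1)·(-1)·(-2)] = 4
L_2(1) = (4)·(3)·(1)/[(2)·(1)·(-1)] = -6
L_3(1) = (4)·(3)·(2)/[(3)·(2)·(1)] = 4
Sum: 3·(-1) + 3·(4) + (-7)·(-6) + (-8)·(4) = 19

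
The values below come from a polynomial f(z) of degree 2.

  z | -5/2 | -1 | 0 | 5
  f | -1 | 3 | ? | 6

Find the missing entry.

89/18

The 3 known values determine f uniquely (degree ≤ 2).
Evaluate each Lagrange basis at z = 0:
L_0(0) = (1)·(-5)/[(-3/2)·(-15/2)] = -4/9
L_1(0) = (5/2)·(-5)/[(3/2)·(-6)] = 25/18
L_2(0) = (5/2)·(1)/[(15/2)·(6)] = 1/18
Sum: (-1)·(-4/9) + 3·(25/18) + 6·(1/18) = 89/18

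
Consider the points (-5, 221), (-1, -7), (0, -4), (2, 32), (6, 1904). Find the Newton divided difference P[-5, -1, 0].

12

P[-5,-1] = (-7 - 221) / (-1 - (-5)) = -57
P[-1,0] = (-4 - (-7)) / (0 - (-1)) = 3
P[-5,-1,0] = (3 - (-57)) / (0 - (-5)) = 12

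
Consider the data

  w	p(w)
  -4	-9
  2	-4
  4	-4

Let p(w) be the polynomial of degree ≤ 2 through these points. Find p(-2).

-13/2

Using Newton's divided-difference form:
p[-4,2] = (-4 - (-9)) / (2 - (-4)) = 5/6
p[2,4] = (-4 - (-4)) / (4 - 2) = 0
p[-4,2,4] = (0 - 5/6) / (4 - (-4)) = -5/48
p(-2) = -9 + (5/6)·(2) + (-5/48)·(2)·(-4) = -13/2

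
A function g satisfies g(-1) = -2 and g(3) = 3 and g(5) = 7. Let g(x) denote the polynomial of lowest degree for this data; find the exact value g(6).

75/8

Evaluate each Lagrange basis at x = 6:
L_0(6) = (3)·(1)/[(-4)·(-6)] = 1/8
L_1(6) = (7)·(1)/[(4)·(-2)] = -7/8
L_2(6) = (7)·(3)/[(6)·(2)] = 7/4
Sum: (-2)·(1/8) + 3·(-7/8) + 7·(7/4) = 75/8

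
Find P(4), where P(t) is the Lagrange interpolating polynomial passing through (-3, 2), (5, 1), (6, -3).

149/36

Evaluate each Lagrange basis at t = 4:
L_0(4) = (-1)·(-2)/[(-8)·(-9)] = 1/36
L_1(4) = (7)·(-2)/[(8)·(-1)] = 7/4
L_2(4) = (7)·(-1)/[(9)·(1)] = -7/9
Sum: 2·(1/36) + 1·(7/4) + (-3)·(-7/9) = 149/36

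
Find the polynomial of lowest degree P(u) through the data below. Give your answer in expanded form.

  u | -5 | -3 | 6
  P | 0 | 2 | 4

L_0(u) = (u + 3)(u - 6) / [22] = (1/22)u^2 - (3/22)u - 9/11
L_1(u) = (u + 5)(u - 6) / [-18] = -(1/18)u^2 + (1/18)u + 5/3
L_2(u) = (u + 5)(u + 3) / [99] = (1/99)u^2 + (8/99)u + 5/33
P(u) = 0·L_0 + 2·L_1 + 4·L_2
  0·L_0(u) = 0
  2·L_1(u) = -(1/9)u^2 + (1/9)u + 10/3
  4·L_2(u) = (4/99)u^2 + (32/99)u + 20/33
Adding term by term: -(7/99)u^2 + (43/99)u + 130/33

P(u) = -(7/99)u^2 + (43/99)u + 130/33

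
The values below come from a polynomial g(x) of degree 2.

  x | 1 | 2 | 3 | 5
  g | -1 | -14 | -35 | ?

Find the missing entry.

-101

The 3 known values determine g uniquely (degree ≤ 2).
Evaluate each Lagrange basis at x = 5:
L_0(5) = (3)·(2)/[(-1)·(-2)] = 3
L_1(5) = (4)·(2)/[(1)·(-1)] = -8
L_2(5) = (4)·(3)/[(2)·(1)] = 6
Sum: (-1)·(3) + (-14)·(-8) + (-35)·(6) = -101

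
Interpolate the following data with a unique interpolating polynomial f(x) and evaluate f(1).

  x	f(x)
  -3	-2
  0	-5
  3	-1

-40/9

Using Newton's divided-difference form:
f[-3,0] = (-5 - (-2)) / (0 - (-3)) = -1
f[0,3] = (-1 - (-5)) / (3 - 0) = 4/3
f[-3,0,3] = (4/3 - (-1)) / (3 - (-3)) = 7/18
f(1) = -2 + (-1)·(4) + (7/18)·(4)·(1) = -40/9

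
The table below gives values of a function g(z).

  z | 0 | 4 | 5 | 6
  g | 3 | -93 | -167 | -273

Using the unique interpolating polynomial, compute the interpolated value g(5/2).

Using Newton's divided-difference form:
g[0,4] = (-93 - 3) / (4 - 0) = -24
g[4,5] = (-167 - (-93)) / (5 - 4) = -74
g[5,6] = (-273 - (-167)) / (6 - 5) = -106
g[0,4,5] = (-74 - (-24)) / (5 - 0) = -10
g[4,5,6] = (-106 - (-74)) / (6 - 4) = -16
g[0,4,5,6] = (-16 - (-10)) / (6 - 0) = -1
g(5/2) = 3 + (-24)·(5/2) + (-10)·(5/2)·(-3/2) + (-1)·(5/2)·(-3/2)·(-5/2) = -231/8

-231/8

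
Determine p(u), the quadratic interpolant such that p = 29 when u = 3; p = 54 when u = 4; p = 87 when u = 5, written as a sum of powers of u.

Newton's divided differences:
p[3,4] = (54 - 29) / (4 - 3) = 25
p[4,5] = (87 - 54) / (5 - 4) = 33
p[3,4,5] = (33 - 25) / (5 - 3) = 4
p(u) = 29 + 25·(u - 3) + 4·(u - 3)(u - 4)
Expanding: p(u) = 4u^2 - 3u + 2

p(u) = 4u^2 - 3u + 2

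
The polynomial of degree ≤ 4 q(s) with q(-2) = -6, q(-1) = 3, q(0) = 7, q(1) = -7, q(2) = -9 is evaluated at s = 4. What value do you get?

358

Using Newton's divided-difference form:
q[-2,-1] = (3 - (-6)) / (-1 - (-2)) = 9
q[-1,0] = (7 - 3) / (0 - (-1)) = 4
q[0,1] = (-7 - 7) / (1 - 0) = -14
q[1,2] = (-9 - (-7)) / (2 - 1) = -2
q[-2,-1,0] = (4 - 9) / (0 - (-2)) = -5/2
q[-1,0,1] = (-14 - 4) / (1 - (-1)) = -9
q[0,1,2] = (-2 - (-14)) / (2 - 0) = 6
q[-2,-1,0,1] = (-9 - (-5/2)) / (1 - (-2)) = -13/6
q[-1,0,1,2] = (6 - (-9)) / (2 - (-1)) = 5
q[-2,-1,0,1,2] = (5 - (-13/6)) / (2 - (-2)) = 43/24
q(4) = -6 + 9·(6) + (-5/2)·(6)·(5) + (-13/6)·(6)·(5)·(4) + (43/24)·(6)·(5)·(4)·(3) = 358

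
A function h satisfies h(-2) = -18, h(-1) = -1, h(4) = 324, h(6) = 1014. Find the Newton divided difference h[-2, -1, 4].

h[-2,-1] = (-1 - (-18)) / (-1 - (-2)) = 17
h[-1,4] = (324 - (-1)) / (4 - (-1)) = 65
h[-2,-1,4] = (65 - 17) / (4 - (-2)) = 8

8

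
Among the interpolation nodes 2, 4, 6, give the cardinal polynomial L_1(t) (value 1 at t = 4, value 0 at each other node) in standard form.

L_1(t) = (t - 2)(t - 6) / [(2)·(-2)]
       = (t^2 - 8t + 12) / (-4)

L_1(t) = -(1/4)t^2 + 2t - 3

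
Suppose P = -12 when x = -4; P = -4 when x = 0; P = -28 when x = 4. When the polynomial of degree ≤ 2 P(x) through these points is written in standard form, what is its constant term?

-4

L_0(x) = x(x - 4) / [32] = (1/32)x^2 - (1/8)x
L_1(x) = (x + 4)(x - 4) / [-16] = -(1/16)x^2 + 1
L_2(x) = (x + 4)x / [32] = (1/32)x^2 + (1/8)x
P(x) = (-12)·L_0 + (-4)·L_1 + (-28)·L_2
Only the constant term is needed; take it from each L_i and combine:
(-12)·(0) + (-4)·(1) + (-28)·(0) = -4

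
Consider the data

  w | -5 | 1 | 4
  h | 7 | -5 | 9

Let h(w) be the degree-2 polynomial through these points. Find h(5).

449/27

Using Newton's divided-difference form:
h[-5,1] = (-5 - 7) / (1 - (-5)) = -2
h[1,4] = (9 - (-5)) / (4 - 1) = 14/3
h[-5,1,4] = (14/3 - (-2)) / (4 - (-5)) = 20/27
h(5) = 7 + (-2)·(10) + (20/27)·(10)·(4) = 449/27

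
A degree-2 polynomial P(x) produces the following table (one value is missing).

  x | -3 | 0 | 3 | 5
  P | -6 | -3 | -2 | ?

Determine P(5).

-22/9

The 3 known values determine P uniquely (degree ≤ 2).
Evaluate each Lagrange basis at x = 5:
L_0(5) = (5)·(2)/[(-3)·(-6)] = 5/9
L_1(5) = (8)·(2)/[(3)·(-3)] = -16/9
L_2(5) = (8)·(5)/[(6)·(3)] = 20/9
Sum: (-6)·(5/9) + (-3)·(-16/9) + (-2)·(20/9) = -22/9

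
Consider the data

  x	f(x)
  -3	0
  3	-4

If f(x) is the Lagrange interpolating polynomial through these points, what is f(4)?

-14/3

Evaluate each Lagrange basis at x = 4:
L_0(4) = (1)/[(-6)] = -1/6
L_1(4) = (7)/[(6)] = 7/6
Sum: 0 + (-4)·(7/6) = -14/3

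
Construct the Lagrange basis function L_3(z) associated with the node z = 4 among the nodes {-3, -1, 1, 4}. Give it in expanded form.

L_3(z) = (z + 3)(z + 1)(z - 1) / [(7)·(5)·(3)]
       = (z^3 + 3z^2 - z - 3) / (105)

L_3(z) = (1/105)z^3 + (1/35)z^2 - (1/105)z - 1/35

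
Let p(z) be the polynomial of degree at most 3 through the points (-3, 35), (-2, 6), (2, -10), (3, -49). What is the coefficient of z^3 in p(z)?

Build the Lagrange basis polynomials:
L_0(z) = (z + 2)(z - 2)(z - 3) / [-30] = -(1/30)z^3 + (1/10)z^2 + (2/15)z - 2/5
L_1(z) = (z + 3)(z - 2)(z - 3) / [20] = (1/20)z^3 - (1/10)z^2 - (9/20)z + 9/10
L_2(z) = (z + 3)(z + 2)(z - 3) / [-20] = -(1/20)z^3 - (1/10)z^2 + (9/20)z + 9/10
L_3(z) = (z + 3)(z + 2)(z - 2) / [30] = (1/30)z^3 + (1/10)z^2 - (2/15)z - 2/5
p(z) = 35·L_0 + 6·L_1 + (-10)·L_2 + (-49)·L_3
Only the coefficient of z^3 is needed; take it from each L_i and combine:
35·(-1/30) + 6·(1/20) + (-10)·(-1/20) + (-49)·(1/30) = -2

-2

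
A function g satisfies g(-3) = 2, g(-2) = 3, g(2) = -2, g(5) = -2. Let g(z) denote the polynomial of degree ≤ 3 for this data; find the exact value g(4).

-33/10

Evaluate each Lagrange basis at z = 4:
L_0(4) = (6)·(2)·(-1)/[(-1)·(-5)·(-8)] = 3/10
L_1(4) = (7)·(2)·(-1)/[(1)·(-4)·(-7)] = -1/2
L_2(4) = (7)·(6)·(-1)/[(5)·(4)·(-3)] = 7/10
L_3(4) = (7)·(6)·(2)/[(8)·(7)·(3)] = 1/2
Sum: 2·(3/10) + 3·(-1/2) + (-2)·(7/10) + (-2)·(1/2) = -33/10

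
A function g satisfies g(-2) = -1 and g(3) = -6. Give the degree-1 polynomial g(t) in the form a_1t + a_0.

L_0(t) = (t - 3) / [-5] = -(1/5)t + 3/5
L_1(t) = (t + 2) / [5] = (1/5)t + 2/5
g(t) = (-1)·L_0 + (-6)·L_1
  (-1)·L_0(t) = (1/5)t - 3/5
  (-6)·L_1(t) = -(6/5)t - 12/5
Adding term by term: -t - 3

g(t) = -t - 3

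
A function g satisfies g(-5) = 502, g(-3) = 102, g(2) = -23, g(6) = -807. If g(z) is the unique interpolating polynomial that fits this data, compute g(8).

-1955

Using Newton's divided-difference form:
g[-5,-3] = (102 - 502) / (-3 - (-5)) = -200
g[-3,2] = (-23 - 102) / (2 - (-3)) = -25
g[2,6] = (-807 - (-23)) / (6 - 2) = -196
g[-5,-3,2] = (-25 - (-200)) / (2 - (-5)) = 25
g[-3,2,6] = (-196 - (-25)) / (6 - (-3)) = -19
g[-5,-3,2,6] = (-19 - 25) / (6 - (-5)) = -4
g(8) = 502 + (-200)·(13) + 25·(13)·(11) + (-4)·(13)·(11)·(6) = -1955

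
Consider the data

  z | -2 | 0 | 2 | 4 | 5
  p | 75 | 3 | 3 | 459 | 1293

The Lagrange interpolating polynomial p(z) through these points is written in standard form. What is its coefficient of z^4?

L_0(z) = z(z - 2)(z - 4)(z - 5) / [336] = (1/336)z^4 - (11/336)z^3 + (19/168)z^2 - (5/42)z
L_1(z) = (z + 2)(z - 2)(z - 4)(z - 5) / [-80] = -(1/80)z^4 + (9/80)z^3 - (1/5)z^2 - (9/20)z + 1
L_2(z) = (z + 2)z(z - 4)(z - 5) / [48] = (1/48)z^4 - (7/48)z^3 + (1/24)z^2 + (5/6)z
L_3(z) = (z + 2)z(z - 2)(z - 5) / [-48] = -(1/48)z^4 + (5/48)z^3 + (1/12)z^2 - (5/12)z
L_4(z) = (z + 2)z(z - 2)(z - 4) / [105] = (1/105)z^4 - (4/105)z^3 - (4/105)z^2 + (16/105)z
p(z) = 75·L_0 + 3·L_1 + 3·L_2 + 459·L_3 + 1293·L_4
Only the coefficient of z^4 is needed; take it from each L_i and combine:
75·(1/336) + 3·(-1/80) + 3·(1/48) + 459·(-1/48) + 1293·(1/105) = 3

3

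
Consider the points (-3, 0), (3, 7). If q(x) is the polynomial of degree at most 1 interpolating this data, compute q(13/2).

133/12

Evaluate each Lagrange basis at x = 13/2:
L_0(13/2) = (7/2)/[(-6)] = -7/12
L_1(13/2) = (19/2)/[(6)] = 19/12
Sum: 0 + 7·(19/12) = 133/12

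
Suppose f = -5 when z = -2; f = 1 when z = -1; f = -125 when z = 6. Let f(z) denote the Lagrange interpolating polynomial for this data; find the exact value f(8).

-215

Evaluate each Lagrange basis at z = 8:
L_0(8) = (9)·(2)/[(-1)·(-8)] = 9/4
L_1(8) = (10)·(2)/[(1)·(-7)] = -20/7
L_2(8) = (10)·(9)/[(8)·(7)] = 45/28
Sum: (-5)·(9/4) + 1·(-20/7) + (-125)·(45/28) = -215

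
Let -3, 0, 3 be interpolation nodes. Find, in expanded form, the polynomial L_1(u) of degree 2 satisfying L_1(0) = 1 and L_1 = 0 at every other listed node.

L_1(u) = -(1/9)u^2 + 1

L_1(u) = (u + 3)(u - 3) / [(3)·(-3)]
       = (u^2 - 9) / (-9)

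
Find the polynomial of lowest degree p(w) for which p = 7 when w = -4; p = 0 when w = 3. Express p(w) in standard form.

Build the Lagrange basis polynomials:
L_0(w) = (w - 3) / [-7] = -(1/7)w + 3/7
L_1(w) = (w + 4) / [7] = (1/7)w + 4/7
p(w) = 7·L_0 + 0·L_1
  7·L_0(w) = -w + 3
  0·L_1(w) = 0
Adding term by term: -w + 3

p(w) = -w + 3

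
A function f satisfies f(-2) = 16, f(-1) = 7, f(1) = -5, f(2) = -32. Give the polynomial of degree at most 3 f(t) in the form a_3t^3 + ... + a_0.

f(t) = -2t^3 - 3t^2 - 4t + 4

Build the Lagrange basis polynomials:
L_0(t) = (t + 1)(t - 1)(t - 2) / [-12] = -(1/12)t^3 + (1/6)t^2 + (1/12)t - 1/6
L_1(t) = (t + 2)(t - 1)(t - 2) / [6] = (1/6)t^3 - (1/6)t^2 - (2/3)t + 2/3
L_2(t) = (t + 2)(t + 1)(t - 2) / [-6] = -(1/6)t^3 - (1/6)t^2 + (2/3)t + 2/3
L_3(t) = (t + 2)(t + 1)(t - 1) / [12] = (1/12)t^3 + (1/6)t^2 - (1/12)t - 1/6
f(t) = 16·L_0 + 7·L_1 + (-5)·L_2 + (-32)·L_3
  16·L_0(t) = -(4/3)t^3 + (8/3)t^2 + (4/3)t - 8/3
  7·L_1(t) = (7/6)t^3 - (7/6)t^2 - (14/3)t + 14/3
  (-5)·L_2(t) = (5/6)t^3 + (5/6)t^2 - (10/3)t - 10/3
  (-32)·L_3(t) = -(8/3)t^3 - (16/3)t^2 + (8/3)t + 16/3
Adding term by term: -2t^3 - 3t^2 - 4t + 4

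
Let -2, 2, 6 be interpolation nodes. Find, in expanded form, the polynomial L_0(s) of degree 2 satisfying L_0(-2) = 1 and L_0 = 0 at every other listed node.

L_0(s) = (s - 2)(s - 6) / [(-4)·(-8)]
       = (s^2 - 8s + 12) / (32)

L_0(s) = (1/32)s^2 - (1/4)s + 3/8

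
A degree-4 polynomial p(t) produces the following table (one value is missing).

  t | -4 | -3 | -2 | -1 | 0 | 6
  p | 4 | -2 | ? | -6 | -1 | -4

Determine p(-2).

-5738/945

The 5 known values determine p uniquely (degree ≤ 4).
Evaluate each Lagrange basis at t = -2:
L_0(-2) = (1)·(-1)·(-2)·(-8)/[(-1)·(-3)·(-4)·(-10)] = -2/15
L_1(-2) = (2)·(-1)·(-2)·(-8)/[(1)·(-2)·(-3)·(-9)] = 16/27
L_2(-2) = (2)·(1)·(-2)·(-8)/[(3)·(2)·(-1)·(-7)] = 16/21
L_3(-2) = (2)·(1)·(-1)·(-8)/[(4)·(3)·(1)·(-6)] = -2/9
L_4(-2) = (2)·(1)·(-1)·(-2)/[(10)·(9)·(7)·(6)] = 1/945
Sum: 4·(-2/15) + (-2)·(16/27) + (-6)·(16/21) + (-1)·(-2/9) + (-4)·(1/945) = -5738/945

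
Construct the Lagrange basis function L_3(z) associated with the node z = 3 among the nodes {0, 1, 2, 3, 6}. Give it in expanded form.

L_3(z) = z(z - 1)(z - 2)(z - 6) / [(3)·(2)·(1)·(-3)]
       = (z^4 - 9z^3 + 20z^2 - 12z) / (-18)

L_3(z) = -(1/18)z^4 + (1/2)z^3 - (10/9)z^2 + (2/3)z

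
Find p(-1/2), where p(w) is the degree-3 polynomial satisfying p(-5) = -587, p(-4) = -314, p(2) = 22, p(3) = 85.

-17/4

L_0(-1/2) = (7/2)·(-5/2)·(-7/2)/[(-1)·(-7)·(-8)] = -35/64
L_1(-1/2) = (9/2)·(-5/2)·(-7/2)/[(1)·(-6)·(-7)] = 15/16
L_2(-1/2) = (9/2)·(7/2)·(-7/2)/[(7)·(6)·(-1)] = 21/16
L_3(-1/2) = (9/2)·(7/2)·(-5/2)/[(8)·(7)·(1)] = -45/64
Sum: (-587)·(-35/64) + (-314)·(15/16) + 22·(21/16) + 85·(-45/64) = -17/4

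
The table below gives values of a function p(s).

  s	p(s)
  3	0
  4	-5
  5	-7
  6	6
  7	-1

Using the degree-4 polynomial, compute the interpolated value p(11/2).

-165/128

L_0(11/2) = (3/2)·(1/2)·(-1/2)·(-3/2)/[(-1)·(-2)·(-3)·(-4)] = 3/128
L_1(11/2) = (5/2)·(1/2)·(-1/2)·(-3/2)/[(1)·(-1)·(-2)·(-3)] = -5/32
L_2(11/2) = (5/2)·(3/2)·(-1/2)·(-3/2)/[(2)·(1)·(-1)·(-2)] = 45/64
L_3(11/2) = (5/2)·(3/2)·(1/2)·(-3/2)/[(3)·(2)·(1)·(-1)] = 15/32
L_4(11/2) = (5/2)·(3/2)·(1/2)·(-1/2)/[(4)·(3)·(2)·(1)] = -5/128
Sum: 0 + (-5)·(-5/32) + (-7)·(45/64) + 6·(15/32) + (-1)·(-5/128) = -165/128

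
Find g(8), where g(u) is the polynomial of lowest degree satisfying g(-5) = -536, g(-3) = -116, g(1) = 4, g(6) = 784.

Evaluate each Lagrange basis at u = 8:
L_0(8) = (11)·(7)·(2)/[(-2)·(-6)·(-11)] = -7/6
L_1(8) = (13)·(7)·(2)/[(2)·(-4)·(-9)] = 91/36
L_2(8) = (13)·(11)·(2)/[(6)·(4)·(-5)] = -143/60
L_3(8) = (13)·(11)·(7)/[(11)·(9)·(5)] = 91/45
Sum: (-536)·(-7/6) + (-116)·(91/36) + 4·(-143/60) + 784·(91/45) = 1908

1908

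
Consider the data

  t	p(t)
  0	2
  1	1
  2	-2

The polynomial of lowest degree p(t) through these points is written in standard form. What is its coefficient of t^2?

-1

The leading coefficient equals the top divided difference p[0,1,2].
p[0,1] = (1 - 2) / (1 - 0) = -1
p[1,2] = (-2 - 1) / (2 - 1) = -3
p[0,1,2] = (-3 - (-1)) / (2 - 0) = -1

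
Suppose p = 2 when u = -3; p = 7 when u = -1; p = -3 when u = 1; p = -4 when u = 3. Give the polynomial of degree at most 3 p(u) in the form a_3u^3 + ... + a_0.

p(u) = (1/2)u^3 - (3/8)u^2 - (11/2)u + 19/8

L_0(u) = (u + 1)(u - 1)(u - 3) / [-48] = -(1/48)u^3 + (1/16)u^2 + (1/48)u - 1/16
L_1(u) = (u + 3)(u - 1)(u - 3) / [16] = (1/16)u^3 - (1/16)u^2 - (9/16)u + 9/16
L_2(u) = (u + 3)(u + 1)(u - 3) / [-16] = -(1/16)u^3 - (1/16)u^2 + (9/16)u + 9/16
L_3(u) = (u + 3)(u + 1)(u - 1) / [48] = (1/48)u^3 + (1/16)u^2 - (1/48)u - 1/16
p(u) = 2·L_0 + 7·L_1 + (-3)·L_2 + (-4)·L_3
  2·L_0(u) = -(1/24)u^3 + (1/8)u^2 + (1/24)u - 1/8
  7·L_1(u) = (7/16)u^3 - (7/16)u^2 - (63/16)u + 63/16
  (-3)·L_2(u) = (3/16)u^3 + (3/16)u^2 - (27/16)u - 27/16
  (-4)·L_3(u) = -(1/12)u^3 - (1/4)u^2 + (1/12)u + 1/4
Adding term by term: (1/2)u^3 - (3/8)u^2 - (11/2)u + 19/8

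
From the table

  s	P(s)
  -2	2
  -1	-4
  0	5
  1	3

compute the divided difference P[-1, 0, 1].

-11/2

P[-1,0] = (5 - (-4)) / (0 - (-1)) = 9
P[0,1] = (3 - 5) / (1 - 0) = -2
P[-1,0,1] = (-2 - 9) / (1 - (-1)) = -11/2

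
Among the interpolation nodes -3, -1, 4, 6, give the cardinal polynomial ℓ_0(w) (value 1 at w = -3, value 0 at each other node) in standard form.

ℓ_0(w) = (w + 1)(w - 4)(w - 6) / [(-2)·(-7)·(-9)]
       = (w^3 - 9w^2 + 14w + 24) / (-126)

ℓ_0(w) = -(1/126)w^3 + (1/14)w^2 - (1/9)w - 4/21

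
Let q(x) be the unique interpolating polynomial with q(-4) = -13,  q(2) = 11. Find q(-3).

L_0(-3) = (-5)/[(-6)] = 5/6
L_1(-3) = (1)/[(6)] = 1/6
Sum: (-13)·(5/6) + 11·(1/6) = -9

-9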